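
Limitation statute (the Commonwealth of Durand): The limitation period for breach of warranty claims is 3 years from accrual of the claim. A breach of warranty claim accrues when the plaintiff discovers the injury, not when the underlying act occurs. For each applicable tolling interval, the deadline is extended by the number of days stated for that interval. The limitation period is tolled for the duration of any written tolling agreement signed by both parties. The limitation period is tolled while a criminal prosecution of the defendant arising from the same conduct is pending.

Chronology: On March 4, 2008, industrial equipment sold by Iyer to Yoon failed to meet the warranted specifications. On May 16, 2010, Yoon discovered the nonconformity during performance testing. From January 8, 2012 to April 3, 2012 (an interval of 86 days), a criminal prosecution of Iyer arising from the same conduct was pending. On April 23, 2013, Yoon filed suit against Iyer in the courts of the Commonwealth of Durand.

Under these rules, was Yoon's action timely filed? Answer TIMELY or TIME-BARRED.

Under the discovery rule, the claim accrued on May 16, 2010, when Yoon discovered the injury — not on the March 4, 2008 date of the underlying act.
3 years from May 16, 2010 is May 16, 2013.
Because the pending criminal prosecution ran from January 8, 2012 to April 3, 2012, the deadline is extended by 86 days to August 10, 2013.
Filing on April 23, 2013 beat the August 10, 2013 deadline — the action is timely.

TIMELY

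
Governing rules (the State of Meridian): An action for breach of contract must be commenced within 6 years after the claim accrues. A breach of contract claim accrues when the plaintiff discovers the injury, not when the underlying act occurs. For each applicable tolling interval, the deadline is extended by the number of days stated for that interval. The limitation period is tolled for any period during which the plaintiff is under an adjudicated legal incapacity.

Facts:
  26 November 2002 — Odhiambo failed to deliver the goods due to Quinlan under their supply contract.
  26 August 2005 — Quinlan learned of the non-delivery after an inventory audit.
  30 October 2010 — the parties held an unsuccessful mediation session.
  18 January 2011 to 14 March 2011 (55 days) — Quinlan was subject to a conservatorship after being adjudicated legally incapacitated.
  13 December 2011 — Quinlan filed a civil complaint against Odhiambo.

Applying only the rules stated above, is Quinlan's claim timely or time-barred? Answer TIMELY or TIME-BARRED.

TIME-BARRED

Accrual is tied to discovery, so the period began on 26 August 2005 rather than on 26 November 2002 when the act occurred.
Adding the 6 years base period to 26 August 2005 gives a deadline of 26 August 2011, before any tolling.
Because the plaintiff's legal incapacity ran from 18 January 2011 to 14 March 2011, the deadline is extended by 55 days to 20 October 2011.
The other events in the timeline have no effect on the limitation period under the stated rules.
Quinlan filed on 13 December 2011, after the 20 October 2011 deadline, so the action is time-barred.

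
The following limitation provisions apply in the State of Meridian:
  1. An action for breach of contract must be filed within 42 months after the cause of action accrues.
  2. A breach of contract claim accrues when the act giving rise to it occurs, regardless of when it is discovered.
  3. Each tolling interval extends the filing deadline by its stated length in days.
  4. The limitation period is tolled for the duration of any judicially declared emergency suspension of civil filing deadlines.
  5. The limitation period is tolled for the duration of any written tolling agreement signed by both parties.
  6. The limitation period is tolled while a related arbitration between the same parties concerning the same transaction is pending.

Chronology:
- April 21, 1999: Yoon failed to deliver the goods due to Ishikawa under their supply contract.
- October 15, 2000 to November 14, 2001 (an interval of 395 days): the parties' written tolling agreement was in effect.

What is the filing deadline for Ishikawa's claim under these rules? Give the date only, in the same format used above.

November 20, 2003

The limitation period began to run on April 21, 1999.
The untolled deadline — 42 months after April 21, 1999 — is October 21, 2002.
Because the written tolling agreement ran from October 15, 2000 to November 14, 2001, the deadline is extended by 395 days to November 20, 2003.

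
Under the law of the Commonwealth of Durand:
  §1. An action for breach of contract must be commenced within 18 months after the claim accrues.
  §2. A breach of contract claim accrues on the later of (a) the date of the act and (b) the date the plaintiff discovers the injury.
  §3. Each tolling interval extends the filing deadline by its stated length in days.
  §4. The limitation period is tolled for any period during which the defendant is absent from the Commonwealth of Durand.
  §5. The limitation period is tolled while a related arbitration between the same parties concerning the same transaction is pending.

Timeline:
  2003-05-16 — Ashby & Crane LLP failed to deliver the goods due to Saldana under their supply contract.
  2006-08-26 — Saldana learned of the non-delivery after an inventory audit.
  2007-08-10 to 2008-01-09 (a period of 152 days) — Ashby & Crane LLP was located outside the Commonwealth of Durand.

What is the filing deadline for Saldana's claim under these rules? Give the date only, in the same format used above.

The claim accrued on 2006-08-26 — the later of the 2003-05-16 act and the 2006-08-26 discovery.
The untolled deadline — 18 months after 2006-08-26 — is 2008-02-26.
The period was tolled for 152 days by the defendant's absence from the jurisdiction (2007-08-10 to 2008-01-09), pushing the deadline to 2008-07-27.

2008-07-27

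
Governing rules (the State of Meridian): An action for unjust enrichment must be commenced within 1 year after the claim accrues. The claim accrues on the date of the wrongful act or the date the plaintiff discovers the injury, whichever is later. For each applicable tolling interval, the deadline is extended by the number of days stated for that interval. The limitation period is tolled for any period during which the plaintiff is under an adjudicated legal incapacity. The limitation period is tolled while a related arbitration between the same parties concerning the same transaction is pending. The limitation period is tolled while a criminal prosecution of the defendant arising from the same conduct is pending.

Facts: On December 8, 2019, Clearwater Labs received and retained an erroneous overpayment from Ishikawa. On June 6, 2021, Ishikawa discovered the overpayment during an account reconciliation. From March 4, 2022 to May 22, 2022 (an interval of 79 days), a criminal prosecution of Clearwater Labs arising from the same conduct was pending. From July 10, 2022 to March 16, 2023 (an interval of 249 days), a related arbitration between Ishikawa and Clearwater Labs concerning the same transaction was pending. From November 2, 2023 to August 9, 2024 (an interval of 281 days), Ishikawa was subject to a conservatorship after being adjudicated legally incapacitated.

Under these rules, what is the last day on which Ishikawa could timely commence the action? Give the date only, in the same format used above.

The claim accrued on June 6, 2021 — the later of the December 8, 2019 act and the June 6, 2021 discovery.
Adding the 1 year base period to June 6, 2021 gives a deadline of June 6, 2022, before any tolling.
The pending criminal prosecution from March 4, 2022 to May 22, 2022 tolled the period for 79 days, extending the deadline to August 24, 2022.
The period was tolled for 249 days by the pending related arbitration (July 10, 2022 to March 16, 2023), pushing the deadline to April 30, 2023.
The plaintiff's legal incapacity starting November 2, 2023 came too late — the period had run on April 30, 2023 — and so does not extend the deadline.

April 30, 2023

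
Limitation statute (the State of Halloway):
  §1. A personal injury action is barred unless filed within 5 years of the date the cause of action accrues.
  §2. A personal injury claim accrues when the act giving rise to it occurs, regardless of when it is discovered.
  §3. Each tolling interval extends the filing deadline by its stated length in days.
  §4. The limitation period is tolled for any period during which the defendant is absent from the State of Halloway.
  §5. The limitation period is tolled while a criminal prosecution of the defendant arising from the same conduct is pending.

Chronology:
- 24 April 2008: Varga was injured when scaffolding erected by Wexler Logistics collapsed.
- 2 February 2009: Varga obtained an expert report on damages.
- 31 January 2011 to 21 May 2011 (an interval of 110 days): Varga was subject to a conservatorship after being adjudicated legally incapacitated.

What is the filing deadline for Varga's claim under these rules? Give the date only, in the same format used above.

24 April 2013

The limitation period began to run on 24 April 2008.
5 years from 24 April 2008 is 24 April 2013.
The plaintiff's legal incapacity from 31 January 2011 to 21 May 2011 does not toll the period, because no stated rule makes the plaintiff's incapacity a tolling event.
The other events in the timeline have no effect on the limitation period under the stated rules.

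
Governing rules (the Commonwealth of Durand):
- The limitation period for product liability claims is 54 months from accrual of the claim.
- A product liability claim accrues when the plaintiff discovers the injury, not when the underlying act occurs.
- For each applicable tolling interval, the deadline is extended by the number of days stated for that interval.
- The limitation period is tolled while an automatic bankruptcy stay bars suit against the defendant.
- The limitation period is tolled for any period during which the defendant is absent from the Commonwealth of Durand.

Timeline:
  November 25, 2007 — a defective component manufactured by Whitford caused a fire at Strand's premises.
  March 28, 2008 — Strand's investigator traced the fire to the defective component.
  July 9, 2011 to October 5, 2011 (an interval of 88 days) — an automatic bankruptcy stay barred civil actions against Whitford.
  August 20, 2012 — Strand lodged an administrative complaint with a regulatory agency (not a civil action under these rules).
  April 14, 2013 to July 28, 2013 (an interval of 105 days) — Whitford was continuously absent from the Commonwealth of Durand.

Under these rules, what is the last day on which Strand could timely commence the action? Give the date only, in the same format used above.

The claim did not accrue until Strand discovered the injury on March 28, 2008; the November 25, 2007 act date does not start the clock under the stated rule.
54 months from March 28, 2008 is September 28, 2012.
Because the automatic bankruptcy stay ran from July 9, 2011 to October 5, 2011, the deadline is extended by 88 days to December 25, 2012.
The defendant's absence from the jurisdiction starting April 14, 2013 came too late — the period had run on December 25, 2012 — and so does not extend the deadline.
Nothing else in the chronology tolls or restarts the period.

December 25, 2012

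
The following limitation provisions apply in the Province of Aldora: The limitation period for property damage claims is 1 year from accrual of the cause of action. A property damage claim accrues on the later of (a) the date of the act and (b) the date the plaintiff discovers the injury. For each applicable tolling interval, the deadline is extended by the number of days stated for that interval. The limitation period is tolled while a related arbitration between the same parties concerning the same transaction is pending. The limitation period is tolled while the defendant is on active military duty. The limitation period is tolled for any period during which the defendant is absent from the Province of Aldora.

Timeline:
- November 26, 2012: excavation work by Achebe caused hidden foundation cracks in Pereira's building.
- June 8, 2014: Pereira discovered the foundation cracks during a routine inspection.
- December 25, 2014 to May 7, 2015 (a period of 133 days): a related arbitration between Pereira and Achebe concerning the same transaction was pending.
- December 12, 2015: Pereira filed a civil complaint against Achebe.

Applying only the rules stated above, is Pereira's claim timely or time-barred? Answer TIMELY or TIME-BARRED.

Because discovery on June 8, 2014 post-dates the November 26, 2012 act, accrual under the later-of rule falls on June 8, 2014.
Adding the 1 year base period to June 8, 2014 gives a deadline of June 8, 2015, before any tolling.
The pending related arbitration from December 25, 2014 to May 7, 2015 tolled the period for 133 days, extending the deadline to October 19, 2015.
The December 12, 2015 filing falls after the October 19, 2015 deadline; the claim is time-barred.

TIME-BARRED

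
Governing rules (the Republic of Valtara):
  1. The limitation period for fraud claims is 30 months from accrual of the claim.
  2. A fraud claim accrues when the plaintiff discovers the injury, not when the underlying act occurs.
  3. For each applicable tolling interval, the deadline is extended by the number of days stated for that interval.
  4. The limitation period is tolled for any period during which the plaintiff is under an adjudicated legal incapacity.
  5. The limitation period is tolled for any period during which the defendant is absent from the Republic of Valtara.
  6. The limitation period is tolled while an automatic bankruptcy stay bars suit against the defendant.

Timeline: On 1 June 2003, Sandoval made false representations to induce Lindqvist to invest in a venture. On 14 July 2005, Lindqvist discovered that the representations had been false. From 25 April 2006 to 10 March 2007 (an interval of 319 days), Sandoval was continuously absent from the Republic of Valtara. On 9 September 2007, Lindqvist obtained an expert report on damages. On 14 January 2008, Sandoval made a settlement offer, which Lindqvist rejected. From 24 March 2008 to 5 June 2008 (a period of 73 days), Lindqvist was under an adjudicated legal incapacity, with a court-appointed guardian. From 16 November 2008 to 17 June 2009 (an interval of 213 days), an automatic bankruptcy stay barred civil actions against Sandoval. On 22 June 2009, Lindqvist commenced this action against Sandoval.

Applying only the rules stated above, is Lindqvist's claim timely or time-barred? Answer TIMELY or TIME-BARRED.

TIMELY

Accrual is tied to discovery, so the period began on 14 July 2005 rather than on 1 June 2003 when the act occurred.
Adding the 30 months base period to 14 July 2005 gives a deadline of 14 January 2008, before any tolling.
The defendant's absence from the jurisdiction from 25 April 2006 to 10 March 2007 tolled the period for 319 days, extending the deadline to 28 November 2008.
The period was tolled for 73 days by the plaintiff's legal incapacity (24 March 2008 to 5 June 2008), pushing the deadline to 9 February 2009.
Because the automatic bankruptcy stay ran from 16 November 2008 to 17 June 2009, the deadline is extended by 213 days to 10 September 2009.
Nothing else in the chronology tolls or restarts the period.
The 22 June 2009 filing precedes the 10 September 2009 deadline; the claim is timely.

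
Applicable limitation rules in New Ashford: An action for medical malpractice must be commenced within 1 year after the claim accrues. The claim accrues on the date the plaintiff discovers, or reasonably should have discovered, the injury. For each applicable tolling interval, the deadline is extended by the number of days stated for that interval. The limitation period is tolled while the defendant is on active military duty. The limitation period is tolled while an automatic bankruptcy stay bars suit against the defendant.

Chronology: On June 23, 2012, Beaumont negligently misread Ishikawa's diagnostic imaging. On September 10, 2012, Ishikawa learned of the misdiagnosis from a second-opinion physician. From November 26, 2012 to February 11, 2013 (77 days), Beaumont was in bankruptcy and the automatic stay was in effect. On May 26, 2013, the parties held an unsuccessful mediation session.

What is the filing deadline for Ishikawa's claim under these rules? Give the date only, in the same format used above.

November 26, 2013

Under the discovery rule, the claim accrued on September 10, 2012, when Ishikawa discovered the injury — not on the June 23, 2012 date of the underlying act.
Adding the 1 year base period to September 10, 2012 gives a deadline of September 10, 2013, before any tolling.
Because the automatic bankruptcy stay ran from November 26, 2012 to February 11, 2013, the deadline is extended by 77 days to November 26, 2013.
The other events in the timeline have no effect on the limitation period under the stated rules.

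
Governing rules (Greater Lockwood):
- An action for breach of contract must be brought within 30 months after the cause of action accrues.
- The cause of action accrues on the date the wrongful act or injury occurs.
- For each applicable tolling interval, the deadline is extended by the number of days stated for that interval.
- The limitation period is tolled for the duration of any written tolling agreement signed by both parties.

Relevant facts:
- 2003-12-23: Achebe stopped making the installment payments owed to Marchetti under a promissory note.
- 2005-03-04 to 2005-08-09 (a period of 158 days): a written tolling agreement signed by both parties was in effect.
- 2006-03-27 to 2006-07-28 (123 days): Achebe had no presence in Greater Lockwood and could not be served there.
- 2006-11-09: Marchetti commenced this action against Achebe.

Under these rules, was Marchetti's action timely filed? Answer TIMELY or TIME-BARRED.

TIMELY

The cause of action accrued on 2003-12-23, the date of the act.
The untolled deadline — 30 months after 2003-12-23 — is 2006-06-23.
The written tolling agreement from 2005-03-04 to 2005-08-09 tolled the period for 158 days, extending the deadline to 2006-11-28.
Although the defendant's absence ran from 2006-03-27 to 2006-07-28, the stated rules do not make that a tolling event, so it is disregarded.
Filing on 2006-11-09 beat the 2006-11-28 deadline — the action is timely.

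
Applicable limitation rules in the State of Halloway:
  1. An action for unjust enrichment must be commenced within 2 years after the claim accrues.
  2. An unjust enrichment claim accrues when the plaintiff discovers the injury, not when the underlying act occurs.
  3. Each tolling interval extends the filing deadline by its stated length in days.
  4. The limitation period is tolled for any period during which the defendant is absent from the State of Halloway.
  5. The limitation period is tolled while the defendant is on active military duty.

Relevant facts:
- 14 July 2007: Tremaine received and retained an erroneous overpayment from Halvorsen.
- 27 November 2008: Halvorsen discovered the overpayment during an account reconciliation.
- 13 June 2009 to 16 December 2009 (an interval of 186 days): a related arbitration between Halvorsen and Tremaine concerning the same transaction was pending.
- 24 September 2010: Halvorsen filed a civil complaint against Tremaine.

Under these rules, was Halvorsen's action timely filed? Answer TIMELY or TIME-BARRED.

Under the discovery rule, the claim accrued on 27 November 2008, when Halvorsen discovered the injury — not on the 14 July 2007 date of the underlying act.
2 years from 27 November 2008 is 27 November 2010.
The pending related arbitration from 13 June 2009 to 16 December 2009 does not toll the period, because no stated rule makes a pending arbitration a tolling event.
The 24 September 2010 filing precedes the 27 November 2010 deadline; the claim is timely.

TIMELY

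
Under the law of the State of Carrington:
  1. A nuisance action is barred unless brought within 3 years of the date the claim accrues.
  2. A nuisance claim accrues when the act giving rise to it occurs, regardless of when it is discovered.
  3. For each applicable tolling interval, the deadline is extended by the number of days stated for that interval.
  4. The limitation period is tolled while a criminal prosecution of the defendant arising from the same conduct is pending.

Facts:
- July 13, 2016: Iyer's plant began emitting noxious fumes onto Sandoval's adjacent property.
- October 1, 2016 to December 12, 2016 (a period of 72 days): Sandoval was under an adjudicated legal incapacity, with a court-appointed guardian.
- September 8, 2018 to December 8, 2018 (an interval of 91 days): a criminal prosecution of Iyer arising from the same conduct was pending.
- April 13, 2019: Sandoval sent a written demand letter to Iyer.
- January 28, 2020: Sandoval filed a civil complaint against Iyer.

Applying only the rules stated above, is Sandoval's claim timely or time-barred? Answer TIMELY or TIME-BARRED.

TIME-BARRED

The claim accrued on July 13, 2016, the date of the act.
3 years from July 13, 2016 is July 13, 2019.
The period was tolled for 91 days by the pending criminal prosecution (September 8, 2018 to December 8, 2018), pushing the deadline to October 12, 2019.
The plaintiff's legal incapacity from October 1, 2016 to December 12, 2016 does not toll the period, because no stated rule makes the plaintiff's incapacity a tolling event.
None of the other events listed affects the running of the period under the stated rules.
The January 28, 2020 filing falls after the October 12, 2019 deadline; the claim is time-barred.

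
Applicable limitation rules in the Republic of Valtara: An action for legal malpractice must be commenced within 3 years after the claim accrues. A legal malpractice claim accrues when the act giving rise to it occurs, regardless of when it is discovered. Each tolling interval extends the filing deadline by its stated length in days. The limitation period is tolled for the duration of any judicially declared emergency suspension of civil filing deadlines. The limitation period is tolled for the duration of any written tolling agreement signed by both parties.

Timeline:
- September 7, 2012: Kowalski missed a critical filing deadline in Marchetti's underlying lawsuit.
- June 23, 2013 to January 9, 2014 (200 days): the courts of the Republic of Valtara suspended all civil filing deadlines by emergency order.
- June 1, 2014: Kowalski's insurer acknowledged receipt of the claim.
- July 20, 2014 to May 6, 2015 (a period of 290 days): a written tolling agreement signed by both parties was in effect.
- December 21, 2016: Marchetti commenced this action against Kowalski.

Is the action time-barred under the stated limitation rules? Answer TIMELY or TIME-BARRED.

TIMELY

The claim accrued on September 7, 2012, the date of the act.
3 years from September 7, 2012 is September 7, 2015.
The emergency suspension of filing deadlines from June 23, 2013 to January 9, 2014 tolled the period for 200 days, extending the deadline to March 25, 2016.
The written tolling agreement from July 20, 2014 to May 6, 2015 tolled the period for 290 days, extending the deadline to January 9, 2017.
None of the other events listed affects the running of the period under the stated rules.
Marchetti filed on December 21, 2016, before the January 9, 2017 deadline, so the action is timely.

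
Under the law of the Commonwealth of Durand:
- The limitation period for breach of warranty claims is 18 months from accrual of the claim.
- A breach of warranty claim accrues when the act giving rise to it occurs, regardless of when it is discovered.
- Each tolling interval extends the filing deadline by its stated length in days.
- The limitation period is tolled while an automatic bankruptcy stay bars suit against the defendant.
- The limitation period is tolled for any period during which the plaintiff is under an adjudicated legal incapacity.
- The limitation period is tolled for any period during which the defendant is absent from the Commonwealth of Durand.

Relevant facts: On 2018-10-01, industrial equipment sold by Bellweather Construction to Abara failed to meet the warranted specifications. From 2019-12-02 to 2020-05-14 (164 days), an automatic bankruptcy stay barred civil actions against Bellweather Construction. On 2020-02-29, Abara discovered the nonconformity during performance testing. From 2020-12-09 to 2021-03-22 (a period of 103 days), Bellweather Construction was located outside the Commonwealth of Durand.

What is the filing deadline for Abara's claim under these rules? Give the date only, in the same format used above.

2020-09-12

Accrual is governed by the date of the act, so the period began to run on 2018-10-01; the later discovery on 2020-02-29 is irrelevant under the stated rule.
Adding the 18 months base period to 2018-10-01 gives a deadline of 2020-04-01, before any tolling.
Because the automatic bankruptcy stay ran from 2019-12-02 to 2020-05-14, the deadline is extended by 164 days to 2020-09-12.
By the time the defendant's absence from the jurisdiction began on 2020-12-09, the limitation period had already expired on 2020-09-12; that interval cannot revive it.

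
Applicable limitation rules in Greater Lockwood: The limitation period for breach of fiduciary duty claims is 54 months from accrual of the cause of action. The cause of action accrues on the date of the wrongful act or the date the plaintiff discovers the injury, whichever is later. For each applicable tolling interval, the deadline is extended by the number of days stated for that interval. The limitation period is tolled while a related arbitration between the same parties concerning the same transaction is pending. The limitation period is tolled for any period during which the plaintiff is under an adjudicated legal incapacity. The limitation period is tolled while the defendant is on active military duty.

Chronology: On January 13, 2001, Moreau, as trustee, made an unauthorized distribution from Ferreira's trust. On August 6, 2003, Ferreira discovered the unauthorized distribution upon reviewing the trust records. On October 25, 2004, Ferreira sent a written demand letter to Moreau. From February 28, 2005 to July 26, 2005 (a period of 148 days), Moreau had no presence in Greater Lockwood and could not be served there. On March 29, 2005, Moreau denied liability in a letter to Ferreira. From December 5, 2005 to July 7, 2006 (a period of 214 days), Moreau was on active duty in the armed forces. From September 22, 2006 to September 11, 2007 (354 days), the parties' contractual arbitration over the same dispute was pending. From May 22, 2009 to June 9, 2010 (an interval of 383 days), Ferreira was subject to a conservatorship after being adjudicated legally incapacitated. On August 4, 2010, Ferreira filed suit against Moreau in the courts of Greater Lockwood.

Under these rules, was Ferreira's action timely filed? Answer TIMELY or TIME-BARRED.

TIMELY

The claim accrued on August 6, 2003 — the later of the January 13, 2001 act and the August 6, 2003 discovery.
The untolled deadline — 54 months after August 6, 2003 — is February 6, 2008.
Because the defendant's active military service ran from December 5, 2005 to July 7, 2006, the deadline is extended by 214 days to September 7, 2008.
The pending related arbitration from September 22, 2006 to September 11, 2007 tolled the period for 354 days, extending the deadline to August 27, 2009.
The plaintiff's legal incapacity from May 22, 2009 to June 9, 2010 tolled the period for 383 days, extending the deadline to September 14, 2010.
Although the defendant's absence ran from February 28, 2005 to July 26, 2005, the stated rules do not make that a tolling event, so it is disregarded.
The other events in the timeline have no effect on the limitation period under the stated rules.
Filing on August 4, 2010 beat the September 14, 2010 deadline — the action is timely.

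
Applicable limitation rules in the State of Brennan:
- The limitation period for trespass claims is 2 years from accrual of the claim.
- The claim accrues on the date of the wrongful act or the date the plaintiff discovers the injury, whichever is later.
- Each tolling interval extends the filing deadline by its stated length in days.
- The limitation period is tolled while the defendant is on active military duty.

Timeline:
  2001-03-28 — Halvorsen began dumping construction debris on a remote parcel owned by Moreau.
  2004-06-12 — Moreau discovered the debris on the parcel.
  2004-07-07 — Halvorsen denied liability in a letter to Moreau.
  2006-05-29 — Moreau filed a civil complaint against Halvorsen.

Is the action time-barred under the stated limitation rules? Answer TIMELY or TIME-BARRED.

TIMELY

Taking the later of the act (2001-03-28) and discovery (2004-06-12), the claim accrued on 2004-06-12.
Adding the 2 years base period to 2004-06-12 gives a deadline of 2006-06-12, before any tolling.
The other events in the timeline have no effect on the limitation period under the stated rules.
The 2006-05-29 filing precedes the 2006-06-12 deadline; the claim is timely.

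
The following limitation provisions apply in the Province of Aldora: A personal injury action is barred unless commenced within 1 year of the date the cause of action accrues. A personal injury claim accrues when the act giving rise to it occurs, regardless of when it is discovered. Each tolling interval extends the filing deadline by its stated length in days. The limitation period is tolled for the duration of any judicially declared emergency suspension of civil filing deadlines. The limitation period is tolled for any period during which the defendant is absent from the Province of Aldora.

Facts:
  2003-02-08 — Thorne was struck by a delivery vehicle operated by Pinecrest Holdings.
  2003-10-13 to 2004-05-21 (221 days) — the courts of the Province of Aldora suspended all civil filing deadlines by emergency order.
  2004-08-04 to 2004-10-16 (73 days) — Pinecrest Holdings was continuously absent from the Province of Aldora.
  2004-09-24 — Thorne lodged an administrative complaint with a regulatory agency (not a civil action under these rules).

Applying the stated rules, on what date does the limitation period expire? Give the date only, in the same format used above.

The cause of action accrued on 2003-02-08, the date of the act.
1 year from 2003-02-08 is 2004-02-08.
The period was tolled for 221 days by the emergency suspension of filing deadlines (2003-10-13 to 2004-05-21), pushing the deadline to 2004-09-16.
Because the defendant's absence from the jurisdiction ran from 2004-08-04 to 2004-10-16, the deadline is extended by 73 days to 2004-11-28.
The other events in the timeline have no effect on the limitation period under the stated rules.

2004-11-28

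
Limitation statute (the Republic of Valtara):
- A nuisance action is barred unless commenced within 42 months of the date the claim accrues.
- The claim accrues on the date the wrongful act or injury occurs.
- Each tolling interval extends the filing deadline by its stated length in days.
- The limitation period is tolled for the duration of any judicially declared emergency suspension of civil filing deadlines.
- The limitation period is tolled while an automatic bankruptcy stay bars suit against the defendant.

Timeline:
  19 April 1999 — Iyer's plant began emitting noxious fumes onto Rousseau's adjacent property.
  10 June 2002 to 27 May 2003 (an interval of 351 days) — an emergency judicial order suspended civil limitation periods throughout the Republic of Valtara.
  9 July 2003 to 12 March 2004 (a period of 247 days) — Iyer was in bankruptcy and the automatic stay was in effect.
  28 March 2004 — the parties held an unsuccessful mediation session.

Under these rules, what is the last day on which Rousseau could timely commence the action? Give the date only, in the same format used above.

8 June 2004

The claim accrued on 19 April 1999, when the wrongful act occurred.
The untolled deadline — 42 months after 19 April 1999 — is 19 October 2002.
The period was tolled for 351 days by the emergency suspension of filing deadlines (10 June 2002 to 27 May 2003), pushing the deadline to 5 October 2003.
Because the automatic bankruptcy stay ran from 9 July 2003 to 12 March 2004, the deadline is extended by 247 days to 8 June 2004.
The other events in the timeline have no effect on the limitation period under the stated rules.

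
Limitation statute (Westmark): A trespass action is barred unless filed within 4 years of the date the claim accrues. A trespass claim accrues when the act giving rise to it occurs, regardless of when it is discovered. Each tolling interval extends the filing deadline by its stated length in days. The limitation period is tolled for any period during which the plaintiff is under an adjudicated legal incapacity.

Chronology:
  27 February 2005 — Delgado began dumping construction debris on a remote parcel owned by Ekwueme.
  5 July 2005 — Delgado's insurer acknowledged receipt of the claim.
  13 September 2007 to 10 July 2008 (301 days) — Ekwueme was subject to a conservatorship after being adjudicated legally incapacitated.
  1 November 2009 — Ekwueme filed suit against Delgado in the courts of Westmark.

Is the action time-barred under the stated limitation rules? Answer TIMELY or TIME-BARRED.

TIMELY

The claim accrued on 27 February 2005, when the wrongful act occurred.
Adding the 4 years base period to 27 February 2005 gives a deadline of 27 February 2009, before any tolling.
The plaintiff's legal incapacity from 13 September 2007 to 10 July 2008 tolled the period for 301 days, extending the deadline to 25 December 2009.
Nothing else in the chronology tolls or restarts the period.
The 1 November 2009 filing precedes the 25 December 2009 deadline; the claim is timely.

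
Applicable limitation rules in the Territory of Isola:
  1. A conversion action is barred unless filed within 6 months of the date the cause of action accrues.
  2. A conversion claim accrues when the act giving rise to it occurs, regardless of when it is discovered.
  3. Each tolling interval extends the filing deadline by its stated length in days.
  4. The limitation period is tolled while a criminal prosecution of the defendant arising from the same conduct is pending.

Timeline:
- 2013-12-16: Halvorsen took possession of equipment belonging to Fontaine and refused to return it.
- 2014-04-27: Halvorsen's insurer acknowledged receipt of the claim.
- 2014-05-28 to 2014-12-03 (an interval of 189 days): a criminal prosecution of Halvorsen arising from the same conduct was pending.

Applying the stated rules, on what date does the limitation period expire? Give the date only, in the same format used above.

The limitation period began to run on 2013-12-16.
Adding the 6 months base period to 2013-12-16 gives a deadline of 2014-06-16, before any tolling.
The period was tolled for 189 days by the pending criminal prosecution (2014-05-28 to 2014-12-03), pushing the deadline to 2014-12-22.
The other events in the timeline have no effect on the limitation period under the stated rules.

2014-12-22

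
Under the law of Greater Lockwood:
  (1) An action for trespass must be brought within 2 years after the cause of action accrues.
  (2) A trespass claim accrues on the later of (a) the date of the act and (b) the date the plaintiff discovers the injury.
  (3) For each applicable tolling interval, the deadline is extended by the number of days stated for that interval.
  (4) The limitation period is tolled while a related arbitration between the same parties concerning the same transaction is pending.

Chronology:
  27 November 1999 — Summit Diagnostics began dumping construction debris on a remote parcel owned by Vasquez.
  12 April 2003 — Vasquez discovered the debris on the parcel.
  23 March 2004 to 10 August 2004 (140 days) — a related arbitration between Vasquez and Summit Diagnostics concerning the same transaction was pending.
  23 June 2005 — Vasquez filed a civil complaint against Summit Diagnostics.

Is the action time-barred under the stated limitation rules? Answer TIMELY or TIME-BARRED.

Taking the later of the act (27 November 1999) and discovery (12 April 2003), the claim accrued on 12 April 2003.
The untolled deadline — 2 years after 12 April 2003 — is 12 April 2005.
Because the pending related arbitration ran from 23 March 2004 to 10 August 2004, the deadline is extended by 140 days to 30 August 2005.
Vasquez filed on 23 June 2005, before the 30 August 2005 deadline, so the action is timely.

TIMELY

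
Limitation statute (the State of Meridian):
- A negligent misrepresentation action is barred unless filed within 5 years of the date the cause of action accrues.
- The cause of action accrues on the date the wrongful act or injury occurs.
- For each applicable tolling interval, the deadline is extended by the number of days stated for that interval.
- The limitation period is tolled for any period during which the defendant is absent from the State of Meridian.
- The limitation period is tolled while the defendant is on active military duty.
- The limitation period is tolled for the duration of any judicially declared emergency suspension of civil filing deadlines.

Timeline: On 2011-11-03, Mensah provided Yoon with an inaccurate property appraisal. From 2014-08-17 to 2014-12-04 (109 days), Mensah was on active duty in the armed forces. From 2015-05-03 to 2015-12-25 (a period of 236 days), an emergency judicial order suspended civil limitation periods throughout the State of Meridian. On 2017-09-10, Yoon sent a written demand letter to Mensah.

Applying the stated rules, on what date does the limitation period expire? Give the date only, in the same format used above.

2017-10-14

The cause of action accrued on 2011-11-03, the date of the act.
The untolled deadline — 5 years after 2011-11-03 — is 2016-11-03.
The defendant's active military service from 2014-08-17 to 2014-12-04 tolled the period for 109 days, extending the deadline to 2017-02-20.
The period was tolled for 236 days by the emergency suspension of filing deadlines (2015-05-03 to 2015-12-25), pushing the deadline to 2017-10-14.
The other events in the timeline have no effect on the limitation period under the stated rules.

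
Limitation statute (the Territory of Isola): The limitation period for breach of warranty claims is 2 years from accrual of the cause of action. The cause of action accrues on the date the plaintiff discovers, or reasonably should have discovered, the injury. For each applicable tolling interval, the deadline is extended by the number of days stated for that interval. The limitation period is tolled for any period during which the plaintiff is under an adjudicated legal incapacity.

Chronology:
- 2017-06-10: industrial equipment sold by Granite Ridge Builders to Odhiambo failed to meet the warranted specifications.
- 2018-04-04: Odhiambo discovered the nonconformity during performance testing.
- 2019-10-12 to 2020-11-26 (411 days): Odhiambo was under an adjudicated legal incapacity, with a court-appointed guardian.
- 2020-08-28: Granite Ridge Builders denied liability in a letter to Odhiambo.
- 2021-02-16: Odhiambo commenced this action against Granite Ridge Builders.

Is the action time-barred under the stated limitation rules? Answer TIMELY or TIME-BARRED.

TIMELY

Accrual is tied to discovery, so the period began on 2018-04-04 rather than on 2017-06-10 when the act occurred.
2 years from 2018-04-04 is 2020-04-04.
The period was tolled for 411 days by the plaintiff's legal incapacity (2019-10-12 to 2020-11-26), pushing the deadline to 2021-05-20.
Nothing else in the chronology tolls or restarts the period.
Filing on 2021-02-16 beat the 2021-05-20 deadline — the action is timely.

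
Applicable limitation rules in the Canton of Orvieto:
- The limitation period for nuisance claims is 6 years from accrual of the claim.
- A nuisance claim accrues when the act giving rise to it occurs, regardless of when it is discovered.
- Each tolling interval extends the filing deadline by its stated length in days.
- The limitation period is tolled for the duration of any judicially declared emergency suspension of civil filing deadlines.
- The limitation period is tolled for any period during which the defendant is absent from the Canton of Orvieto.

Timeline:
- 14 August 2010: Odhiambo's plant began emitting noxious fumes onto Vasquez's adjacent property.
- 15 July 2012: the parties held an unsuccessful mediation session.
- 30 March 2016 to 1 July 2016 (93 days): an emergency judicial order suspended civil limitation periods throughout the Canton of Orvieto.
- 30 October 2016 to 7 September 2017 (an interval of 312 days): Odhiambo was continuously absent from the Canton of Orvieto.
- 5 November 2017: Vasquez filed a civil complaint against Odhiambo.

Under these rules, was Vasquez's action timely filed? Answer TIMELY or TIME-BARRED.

The claim accrued on 14 August 2010, the date of the act.
The untolled deadline — 6 years after 14 August 2010 — is 14 August 2016.
The emergency suspension of filing deadlines from 30 March 2016 to 1 July 2016 tolled the period for 93 days, extending the deadline to 15 November 2016.
Because the defendant's absence from the jurisdiction ran from 30 October 2016 to 7 September 2017, the deadline is extended by 312 days to 23 September 2017.
The other events in the timeline have no effect on the limitation period under the stated rules.
The 5 November 2017 filing falls after the 23 September 2017 deadline; the claim is time-barred.

TIME-BARRED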